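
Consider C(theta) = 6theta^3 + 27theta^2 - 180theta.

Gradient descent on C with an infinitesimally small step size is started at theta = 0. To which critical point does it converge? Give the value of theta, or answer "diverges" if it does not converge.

2

C'(theta) = 18(theta - 2)(theta + 5), so C'(0) = -180.
Gradient descent moves in the -C' direction, i.e. theta is increasing.
The nearest critical point in that direction is theta = 2, where C'' = 126 > 0 (a local minimum). The iterate converges there.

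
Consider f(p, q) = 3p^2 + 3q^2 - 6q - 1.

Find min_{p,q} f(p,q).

-4

f(p,q) separates as A(p) + B(q) − 1, so its minimum is min A + min B − 1.
A'(p) = 6p vanishes at p ∈ {0}; B'(q) = 6q - 6 vanishes at q ∈ {1}.
Local minima of A (where A''>0): A(0)=0. Local minima of B: B(1)=-3.
So the global minimum of f is A(0) + B(1) − 1 = 0 − 3 − 1 = -4, attained at (0, 1).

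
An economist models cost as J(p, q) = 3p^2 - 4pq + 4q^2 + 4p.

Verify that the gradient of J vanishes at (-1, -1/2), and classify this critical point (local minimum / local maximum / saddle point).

∇J = (6p - 4q + 4, -4p + 8q); substituting (-1, -1/2) gives ∇J = (0, 0), so (-1, -1/2) is indeed a critical point.
The Hessian of J is constant: H = [[6, -4], [-4, 8]].
det(H) = 6·8 − (-4)² = 32.
det(H) > 0 and tr(H) = 14 > 0, so H is positive definite and the point is a local minimum.

local minimum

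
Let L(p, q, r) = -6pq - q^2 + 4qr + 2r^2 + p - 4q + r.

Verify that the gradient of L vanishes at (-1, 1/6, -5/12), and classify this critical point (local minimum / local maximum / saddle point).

saddle point

∇L = (-6q + 1, -6p - 2q + 4r - 4, 4q + 4r + 1); substituting (-1, 1/6, -5/12) gives ∇L = (0, 0, 0), so (-1, 1/6, -5/12) is indeed a critical point.
The Hessian is constant: H = [[0, -6, 0], [-6, -2, 4], [0, 4, 4]].
Leading principal minors: Δ₁ = 0, Δ₂ = -36, Δ₃ = -144.
The minors fit neither the all-positive nor the alternating-sign pattern, so H is indefinite: a saddle point.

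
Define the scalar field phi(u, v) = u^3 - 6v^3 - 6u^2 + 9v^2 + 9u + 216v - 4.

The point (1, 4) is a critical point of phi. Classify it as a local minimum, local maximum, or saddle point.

local maximum

The mixed partial ∂²phi/∂u∂v is 0, so the Hessian at any point is diag(phi_uu, phi_vv) = diag(6(u - 2), 18(-2v + 1)).
At (1, 4): H = diag(-6, -126).
Both eigenvalues are negative, so H is negative definite: a local maximum.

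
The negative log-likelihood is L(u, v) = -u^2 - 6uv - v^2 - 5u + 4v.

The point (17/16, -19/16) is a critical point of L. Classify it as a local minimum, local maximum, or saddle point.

The Hessian of L is constant: H = [[-2, -6], [-6, -2]].
det(H) = (-2)·(-2) − (-6)² = -32.
Since det(H) < 0, H is indefinite and the critical point is a saddle point.

saddle point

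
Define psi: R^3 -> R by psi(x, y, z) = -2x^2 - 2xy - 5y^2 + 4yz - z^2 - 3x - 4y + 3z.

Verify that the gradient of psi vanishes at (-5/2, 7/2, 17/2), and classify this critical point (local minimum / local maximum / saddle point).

∇psi = (-4x - 2y - 3, -2x - 10y + 4z - 4, 4y - 2z + 3); substituting (-5/2, 7/2, 17/2) gives ∇psi = (0, 0, 0), so (-5/2, 7/2, 17/2) is indeed a critical point.
The Hessian is constant: H = [[-4, -2, 0], [-2, -10, 4], [0, 4, -2]].
Leading principal minors: Δ₁ = -4, Δ₂ = 36, Δ₃ = -8.
The minors alternate sign starting negative (−, +, −), so H is negative definite: a local maximum.

local maximum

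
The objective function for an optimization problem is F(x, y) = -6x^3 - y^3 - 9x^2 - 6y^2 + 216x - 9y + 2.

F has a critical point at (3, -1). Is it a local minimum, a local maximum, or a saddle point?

local maximum

The mixed partial ∂²F/∂x∂y is 0, so the Hessian at any point is diag(F_xx, F_yy) = diag(-18(2x + 1), -6(y + 2)).
At (3, -1): H = diag(-126, -6).
Both eigenvalues are negative, so H is negative definite: a local maximum.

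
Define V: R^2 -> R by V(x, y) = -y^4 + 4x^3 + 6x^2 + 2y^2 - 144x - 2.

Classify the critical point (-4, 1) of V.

The mixed partial ∂²V/∂x∂y is 0, so the Hessian at any point is diag(V_xx, V_yy) = diag(12(2x + 1), 4(-3y^2 + 1)).
At (-4, 1): H = diag(-84, -8).
Both eigenvalues are negative, so H is negative definite: a local maximum.

local maximum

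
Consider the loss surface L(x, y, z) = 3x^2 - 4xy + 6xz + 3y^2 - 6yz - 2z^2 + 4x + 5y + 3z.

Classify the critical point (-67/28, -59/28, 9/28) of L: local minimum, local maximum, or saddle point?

The Hessian is constant: H = [[6, -4, 6], [-4, 6, -6], [6, -6, -4]].
Leading principal minors: Δ₁ = 6, Δ₂ = 20, Δ₃ = -224.
The minors fit neither the all-positive nor the alternating-sign pattern, so H is indefinite: a saddle point.

saddle point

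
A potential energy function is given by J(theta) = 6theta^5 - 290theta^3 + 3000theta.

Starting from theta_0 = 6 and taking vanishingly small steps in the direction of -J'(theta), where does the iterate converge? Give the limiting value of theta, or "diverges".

J'(theta) = 30(theta - 5)(theta - 2)(theta + 2)(theta + 5), so J'(6) = 10560.
Gradient descent moves in the -J' direction, i.e. theta is decreasing.
The nearest critical point in that direction is theta = 5, where J'' = 6300 > 0 (a local minimum). The iterate converges there.

5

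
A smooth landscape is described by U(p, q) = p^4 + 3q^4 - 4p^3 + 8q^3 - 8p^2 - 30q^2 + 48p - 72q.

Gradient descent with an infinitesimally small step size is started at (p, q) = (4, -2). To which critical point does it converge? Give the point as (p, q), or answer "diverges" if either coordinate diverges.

(3, -3)

U is separable, so gradient descent decouples: p follows -∂U/∂p, q follows -∂U/∂q.
∂U/∂p = 4(p - 3)(p - 2)(p + 2); at p=4 this is 48, so p decreases.
∂U/∂q = 12(q - 2)(q + 1)(q + 3); at q=-2 this is 48, so q decreases.
p converges to its nearest critical value 3 (a local min of the p-part); q converges to -3. The iterate converges to (3, -3).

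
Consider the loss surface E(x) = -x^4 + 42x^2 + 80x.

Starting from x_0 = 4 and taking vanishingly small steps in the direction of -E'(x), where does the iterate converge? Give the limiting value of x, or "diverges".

E'(x) = -4(x - 5)(x + 1)(x + 4), so E'(4) = 160.
Gradient descent moves in the -E' direction, i.e. x is decreasing.
The nearest critical point in that direction is x = -1, where E'' = 72 > 0 (a local minimum). The iterate converges there.

-1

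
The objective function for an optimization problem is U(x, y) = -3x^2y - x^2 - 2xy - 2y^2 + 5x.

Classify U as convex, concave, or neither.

The term -3x^2y is cubic, so the Hessian is not constant.
∂²U/∂x² = -6y - 2, which takes both signs as y varies (negative for sufficiently large y). A diagonal entry of the Hessian changing sign means the Hessian is neither positive- nor negative-semidefinite on all of R^2.

neither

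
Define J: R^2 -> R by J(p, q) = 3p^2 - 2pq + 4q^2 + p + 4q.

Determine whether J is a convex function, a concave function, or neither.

J is quadratic, so its Hessian is the constant matrix H = [[6, -2], [-2, 8]].
det(H) = 44, tr(H) = 14.
det(H) > 0 and tr(H) > 0, so H is positive definite everywhere: convex.

convex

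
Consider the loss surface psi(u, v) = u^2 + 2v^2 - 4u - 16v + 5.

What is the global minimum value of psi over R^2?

psi(u,v) separates as P(u) + Q(v) + 5, so its minimum is min P + min Q + 5.
P'(u) = 2u - 4 vanishes at u ∈ {2}; Q'(v) = 4v - 16 vanishes at v ∈ {4}.
Local minima of P (where P''>0): P(2)=-4. Local minima of Q: Q(4)=-32.
So the global minimum of psi is P(2) + Q(4) + 5 = -4 − 32 + 5 = -31, attained at (2, 4).

-31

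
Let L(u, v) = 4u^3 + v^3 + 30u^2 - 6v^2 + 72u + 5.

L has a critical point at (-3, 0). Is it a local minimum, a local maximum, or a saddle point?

The mixed partial ∂²L/∂u∂v is 0, so the Hessian at any point is diag(L_uu, L_vv) = diag(12(2u + 5), 6(v - 2)).
At (-3, 0): H = diag(-12, -12).
Both eigenvalues are negative, so H is negative definite: a local maximum.

local maximum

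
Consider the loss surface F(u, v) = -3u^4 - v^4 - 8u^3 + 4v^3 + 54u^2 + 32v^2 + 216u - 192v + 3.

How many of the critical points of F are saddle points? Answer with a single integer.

F separates as a function of u plus a function of v, so ∇F=0 decouples.
∂F/∂u = -12(u - 3)(u + 2)(u + 3) = 0 at u ∈ {-3, -2, 3}; ∂F/∂v = -4(v - 4)(v - 3)(v + 4) = 0 at v ∈ {-4, 3, 4}.
The Hessian is diagonal: diag(F_uu, F_vv). Second derivatives: F_uu(-3)=-72, F_uu(-2)=60, F_uu(3)=-360; F_vv(-4)=-224, F_vv(3)=28, F_vv(4)=-32.
Saddle points occur where the two diagonal entries have opposite signs: (-3, 3), (-2, -4), (-2, 4), (3, 3). Count: 4.

4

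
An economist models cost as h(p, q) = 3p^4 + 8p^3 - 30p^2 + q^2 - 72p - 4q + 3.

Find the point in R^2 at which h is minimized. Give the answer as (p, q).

(2, 2)

h(p,q) separates as A(p) + B(q) + 3, so its minimum is min A + min B + 3.
A'(p) = 12(p - 2)(p + 1)(p + 3) vanishes at p ∈ {-3, -1, 2}; B'(q) = 2q - 4 vanishes at q ∈ {2}.
Local minima of A (where A''>0): A(-3)=-27, A(2)=-152. Local minima of B: B(2)=-4.
So the global minimum of h is A(2) + B(2) + 3 = -152 − 4 + 3 = -153, attained at (2, 2).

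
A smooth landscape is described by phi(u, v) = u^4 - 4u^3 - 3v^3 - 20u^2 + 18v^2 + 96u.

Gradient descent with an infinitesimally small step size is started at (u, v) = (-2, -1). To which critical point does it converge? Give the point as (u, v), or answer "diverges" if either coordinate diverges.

(-3, 0)

phi is separable, so gradient descent decouples: u follows -∂phi/∂u, v follows -∂phi/∂v.
∂phi/∂u = 4(u - 4)(u - 2)(u + 3); at u=-2 this is 96, so u decreases.
∂phi/∂v = -9v(v - 4); at v=-1 this is -45, so v increases.
u converges to its nearest critical value -3 (a local min of the u-part); v converges to 0. The iterate converges to (-3, 0).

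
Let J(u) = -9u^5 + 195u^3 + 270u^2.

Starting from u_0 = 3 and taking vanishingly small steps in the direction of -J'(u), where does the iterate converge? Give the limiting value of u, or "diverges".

J'(u) = -45u(u - 4)(u + 1)(u + 3), so J'(3) = 3240.
Gradient descent moves in the -J' direction, i.e. u is decreasing.
The nearest critical point in that direction is u = 0, where J'' = 540 > 0 (a local minimum). The iterate converges there.

0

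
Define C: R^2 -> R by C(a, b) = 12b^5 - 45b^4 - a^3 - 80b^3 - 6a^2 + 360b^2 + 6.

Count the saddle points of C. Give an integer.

C separates as a function of a plus a function of b, so ∇C=0 decouples.
∂C/∂a = -3a(a + 4) = 0 at a ∈ {-4, 0}; ∂C/∂b = 60b(b - 3)(b - 2)(b + 2) = 0 at b ∈ {-2, 0, 2, 3}.
The Hessian is diagonal: diag(C_aa, C_bb). Second derivatives: C_aa(-4)=12, C_aa(0)=-12; C_bb(-2)=-2400, C_bb(0)=720, C_bb(2)=-480, C_bb(3)=900.
Saddle points occur where the two diagonal entries have opposite signs: (-4, -2), (-4, 2), (0, 0), (0, 3). Count: 4.

4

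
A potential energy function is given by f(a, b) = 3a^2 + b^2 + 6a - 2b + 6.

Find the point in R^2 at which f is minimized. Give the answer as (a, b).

f(a,b) separates as P(a) + Q(b) + 6, so its minimum is min P + min Q + 6.
P'(a) = 6a + 6 vanishes at a ∈ {-1}; Q'(b) = 2b - 2 vanishes at b ∈ {1}.
Local minima of P (where P''>0): P(-1)=-3. Local minima of Q: Q(1)=-1.
So the global minimum of f is P(-1) + Q(1) + 6 = -3 − 1 + 6 = 2, attained at (-1, 1).

(-1, 1)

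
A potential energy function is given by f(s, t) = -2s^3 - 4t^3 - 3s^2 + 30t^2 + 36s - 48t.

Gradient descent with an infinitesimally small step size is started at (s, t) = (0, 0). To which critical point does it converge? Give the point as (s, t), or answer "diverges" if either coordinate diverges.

(-3, 1)

f is separable, so gradient descent decouples: s follows -∂f/∂s, t follows -∂f/∂t.
∂f/∂s = -6(s - 2)(s + 3); at s=0 this is 36, so s decreases.
∂f/∂t = -12(t - 4)(t - 1); at t=0 this is -48, so t increases.
s converges to its nearest critical value -3 (a local min of the s-part); t converges to 1. The iterate converges to (-3, 1).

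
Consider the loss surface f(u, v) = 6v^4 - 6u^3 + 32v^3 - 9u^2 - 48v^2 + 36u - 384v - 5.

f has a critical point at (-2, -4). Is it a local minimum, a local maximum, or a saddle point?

The mixed partial ∂²f/∂u∂v is 0, so the Hessian at any point is diag(f_uu, f_vv) = diag(-18(2u + 1), 24(3v^2 + 8v - 4)).
At (-2, -4): H = diag(54, 288).
Both eigenvalues are positive, so H is positive definite: a local minimum.

local minimum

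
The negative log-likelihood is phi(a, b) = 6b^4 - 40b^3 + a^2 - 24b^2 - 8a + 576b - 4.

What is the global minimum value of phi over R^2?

phi(a,b) separates as P(a) + Q(b) − 4, so its minimum is min P + min Q − 4.
P'(a) = 2a - 8 vanishes at a ∈ {4}; Q'(b) = 24(b - 4)(b - 3)(b + 2) vanishes at b ∈ {-2, 3, 4}.
Local minima of P (where P''>0): P(4)=-16. Local minima of Q: Q(-2)=-832, Q(4)=896.
So the global minimum of phi is P(4) + Q(-2) − 4 = -16 − 832 − 4 = -852, attained at (4, -2).

-852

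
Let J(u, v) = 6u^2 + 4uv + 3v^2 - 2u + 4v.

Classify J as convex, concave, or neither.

J is quadratic, so its Hessian is the constant matrix H = [[12, 4], [4, 6]].
det(H) = 56, tr(H) = 18.
det(H) > 0 and tr(H) > 0, so H is positive definite everywhere: convex.

convex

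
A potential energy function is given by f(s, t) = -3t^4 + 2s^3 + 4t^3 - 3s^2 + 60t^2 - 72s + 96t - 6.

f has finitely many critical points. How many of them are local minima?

f separates as a function of s plus a function of t, so ∇f=0 decouples.
∂f/∂s = 6(s - 4)(s + 3) = 0 at s ∈ {-3, 4}; ∂f/∂t = -12(t - 4)(t + 1)(t + 2) = 0 at t ∈ {-2, -1, 4}.
The Hessian is diagonal: diag(f_ss, f_tt). Second derivatives: f_ss(-3)=-42, f_ss(4)=42; f_tt(-2)=-72, f_tt(-1)=60, f_tt(4)=-360.
Local minima occur where both diagonal entries positive: (4, -1). Count: 1.

1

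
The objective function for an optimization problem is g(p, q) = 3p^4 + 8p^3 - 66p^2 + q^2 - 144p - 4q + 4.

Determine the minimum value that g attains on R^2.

-567

g(p,q) separates as A(p) + B(q) + 4, so its minimum is min A + min B + 4.
A'(p) = 12(p - 3)(p + 1)(p + 4) vanishes at p ∈ {-4, -1, 3}; B'(q) = 2q - 4 vanishes at q ∈ {2}.
Local minima of A (where A''>0): A(-4)=-224, A(3)=-567. Local minima of B: B(2)=-4.
So the global minimum of g is A(3) + B(2) + 4 = -567 − 4 + 4 = -567, attained at (3, 2).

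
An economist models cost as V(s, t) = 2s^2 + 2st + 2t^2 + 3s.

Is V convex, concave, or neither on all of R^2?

convex

V is quadratic, so its Hessian is the constant matrix H = [[4, 2], [2, 4]].
det(H) = 12, tr(H) = 8.
det(H) > 0 and tr(H) > 0, so H is positive definite everywhere: convex.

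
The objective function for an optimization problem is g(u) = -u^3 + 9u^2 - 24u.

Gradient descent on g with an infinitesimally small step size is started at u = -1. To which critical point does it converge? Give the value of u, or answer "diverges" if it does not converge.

g'(u) = -3(u - 4)(u - 2), so g'(-1) = -45.
Gradient descent moves in the -g' direction, i.e. u is increasing.
The nearest critical point in that direction is u = 2, where g'' = 6 > 0 (a local minimum). The iterate converges there.

2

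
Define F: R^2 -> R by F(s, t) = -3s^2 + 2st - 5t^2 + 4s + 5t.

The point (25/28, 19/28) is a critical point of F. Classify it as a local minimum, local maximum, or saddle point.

local maximum

The Hessian of F is constant: H = [[-6, 2], [2, -10]].
det(H) = (-6)·(-10) − 2² = 56.
det(H) > 0 and tr(H) = -16 < 0, so H is negative definite and the point is a local maximum.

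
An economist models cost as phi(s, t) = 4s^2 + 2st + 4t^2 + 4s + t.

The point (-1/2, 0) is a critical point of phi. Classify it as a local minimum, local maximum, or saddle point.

local minimum

The Hessian of phi is constant: H = [[8, 2], [2, 8]].
det(H) = 8·8 − 2² = 60.
det(H) > 0 and tr(H) = 16 > 0, so H is positive definite and the point is a local minimum.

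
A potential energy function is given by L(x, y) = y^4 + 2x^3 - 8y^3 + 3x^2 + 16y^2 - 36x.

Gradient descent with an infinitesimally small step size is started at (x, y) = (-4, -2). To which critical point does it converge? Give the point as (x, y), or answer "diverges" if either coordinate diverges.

diverges

L is separable, so gradient descent decouples: x follows -∂L/∂x, y follows -∂L/∂y.
∂L/∂x = 6(x - 2)(x + 3); at x=-4 this is 36, so x decreases.
∂L/∂y = 4y(y - 4)(y - 2); at y=-2 this is -192, so y increases.
The x-coordinate has no critical point in that direction and runs off to infinity.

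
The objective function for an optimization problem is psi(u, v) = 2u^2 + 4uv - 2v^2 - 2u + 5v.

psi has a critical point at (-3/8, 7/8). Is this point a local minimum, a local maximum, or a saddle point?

saddle point

The Hessian of psi is constant: H = [[4, 4], [4, -4]].
det(H) = 4·(-4) − 4² = -32.
Since det(H) < 0, H is indefinite and the critical point is a saddle point.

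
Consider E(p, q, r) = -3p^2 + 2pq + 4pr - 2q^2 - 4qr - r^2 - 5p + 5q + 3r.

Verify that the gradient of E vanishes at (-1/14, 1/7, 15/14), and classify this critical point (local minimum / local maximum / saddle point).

∇E = (-6p + 2q + 4r - 5, 2p - 4q - 4r + 5, 4p - 4q - 2r + 3); substituting (-1/14, 1/7, 15/14) gives ∇E = (0, 0, 0), so (-1/14, 1/7, 15/14) is indeed a critical point.
The Hessian is constant: H = [[-6, 2, 4], [2, -4, -4], [4, -4, -2]].
Leading principal minors: Δ₁ = -6, Δ₂ = 20, Δ₃ = 56.
The minors fit neither the all-positive nor the alternating-sign pattern, so H is indefinite: a saddle point.

saddle point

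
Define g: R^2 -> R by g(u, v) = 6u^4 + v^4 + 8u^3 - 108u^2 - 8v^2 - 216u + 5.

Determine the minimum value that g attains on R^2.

-929

g(u,v) separates as P(u) + Q(v) + 5, so its minimum is min P + min Q + 5.
P'(u) = 24(u - 3)(u + 1)(u + 3) vanishes at u ∈ {-3, -1, 3}; Q'(v) = 4v(v - 2)(v + 2) vanishes at v ∈ {-2, 0, 2}.
Local minima of P (where P''>0): P(-3)=-54, P(3)=-918. Local minima of Q: Q(-2)=-16, Q(2)=-16.
So the global minimum of g is P(3) + Q(-2) + 5 = -918 − 16 + 5 = -929, attained at (3, -2).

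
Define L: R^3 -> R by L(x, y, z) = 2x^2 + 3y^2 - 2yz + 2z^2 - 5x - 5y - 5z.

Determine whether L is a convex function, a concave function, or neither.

L is quadratic, so its Hessian is the constant matrix H = [[4, 0, 0], [0, 6, -2], [0, -2, 4]].
Leading principal minors: 4, 24, 80.
All positive ⇒ H ≻ 0 ⇒ convex.

convex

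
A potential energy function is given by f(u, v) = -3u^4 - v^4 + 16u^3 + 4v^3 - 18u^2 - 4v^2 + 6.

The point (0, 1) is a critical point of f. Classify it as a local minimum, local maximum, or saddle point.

saddle point

The mixed partial ∂²f/∂u∂v is 0, so the Hessian at any point is diag(f_uu, f_vv) = diag(12(-3u^2 + 8u - 3), 4(-3v^2 + 6v - 2)).
At (0, 1): H = diag(-36, 4).
The eigenvalues have opposite signs, so H is indefinite: a saddle point.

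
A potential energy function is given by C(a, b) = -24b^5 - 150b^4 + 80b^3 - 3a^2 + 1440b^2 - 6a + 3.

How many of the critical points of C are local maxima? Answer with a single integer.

2

C separates as a function of a plus a function of b, so ∇C=0 decouples.
∂C/∂a = -6(a + 1) = 0 at a ∈ {-1}; ∂C/∂b = -120b(b - 2)(b + 3)(b + 4) = 0 at b ∈ {-4, -3, 0, 2}.
The Hessian is diagonal: diag(C_aa, C_bb). Second derivatives: C_aa(-1)=-6; C_bb(-4)=2880, C_bb(-3)=-1800, C_bb(0)=2880, C_bb(2)=-7200.
Local maxima occur where both diagonal entries negative: (-1, -3), (-1, 2). Count: 2.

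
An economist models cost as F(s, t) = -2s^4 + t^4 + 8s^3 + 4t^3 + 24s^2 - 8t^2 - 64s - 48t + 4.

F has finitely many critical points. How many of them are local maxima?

F separates as a function of s plus a function of t, so ∇F=0 decouples.
∂F/∂s = -8(s - 4)(s - 1)(s + 2) = 0 at s ∈ {-2, 1, 4}; ∂F/∂t = 4(t - 2)(t + 2)(t + 3) = 0 at t ∈ {-3, -2, 2}.
The Hessian is diagonal: diag(F_ss, F_tt). Second derivatives: F_ss(-2)=-144, F_ss(1)=72, F_ss(4)=-144; F_tt(-3)=20, F_tt(-2)=-16, F_tt(2)=80.
Local maxima occur where both diagonal entries negative: (-2, -2), (4, -2). Count: 2.

2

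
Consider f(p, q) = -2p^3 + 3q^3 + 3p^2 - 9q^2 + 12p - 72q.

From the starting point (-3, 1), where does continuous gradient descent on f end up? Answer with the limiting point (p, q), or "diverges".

(-1, 4)

f is separable, so gradient descent decouples: p follows -∂f/∂p, q follows -∂f/∂q.
∂f/∂p = -6(p - 2)(p + 1); at p=-3 this is -60, so p increases.
∂f/∂q = 9(q - 4)(q + 2); at q=1 this is -81, so q increases.
p converges to its nearest critical value -1 (a local min of the p-part); q converges to 4. The iterate converges to (-1, 4).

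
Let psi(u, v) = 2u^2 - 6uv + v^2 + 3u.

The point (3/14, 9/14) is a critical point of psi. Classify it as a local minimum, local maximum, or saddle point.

The Hessian of psi is constant: H = [[4, -6], [-6, 2]].
det(H) = 4·2 − (-6)² = -28.
Since det(H) < 0, H is indefinite and the critical point is a saddle point.

saddle point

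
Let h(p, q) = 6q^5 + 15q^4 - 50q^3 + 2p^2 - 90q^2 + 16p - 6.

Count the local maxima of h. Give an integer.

h separates as a function of p plus a function of q, so ∇h=0 decouples.
∂h/∂p = 4(p + 4) = 0 at p ∈ {-4}; ∂h/∂q = 30q(q - 2)(q + 1)(q + 3) = 0 at q ∈ {-3, -1, 0, 2}.
The Hessian is diagonal: diag(h_pp, h_qq). Second derivatives: h_pp(-4)=4; h_qq(-3)=-900, h_qq(-1)=180, h_qq(0)=-180, h_qq(2)=900.
Local maxima occur where both diagonal entries negative: none. Count: 0.

0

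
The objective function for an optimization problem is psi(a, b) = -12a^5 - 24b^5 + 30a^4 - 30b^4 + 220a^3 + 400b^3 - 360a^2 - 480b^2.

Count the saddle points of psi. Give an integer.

psi separates as a function of a plus a function of b, so ∇psi=0 decouples.
∂psi/∂a = -60a(a - 4)(a - 1)(a + 3) = 0 at a ∈ {-3, 0, 1, 4}; ∂psi/∂b = -120b(b - 2)(b - 1)(b + 4) = 0 at b ∈ {-4, 0, 1, 2}.
The Hessian is diagonal: diag(psi_aa, psi_bb). Second derivatives: psi_aa(-3)=5040, psi_aa(0)=-720, psi_aa(1)=720, psi_aa(4)=-5040; psi_bb(-4)=14400, psi_bb(0)=-960, psi_bb(1)=600, psi_bb(2)=-1440.
Saddle points occur where the two diagonal entries have opposite signs: (-3, 0), (-3, 2), (0, -4), (0, 1), (1, 0), (1, 2), (4, -4), (4, 1). Count: 8.

8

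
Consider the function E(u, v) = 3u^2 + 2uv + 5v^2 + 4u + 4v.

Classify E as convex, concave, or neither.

E is quadratic, so its Hessian is the constant matrix H = [[6, 2], [2, 10]].
det(H) = 56, tr(H) = 16.
det(H) > 0 and tr(H) > 0, so H is positive definite everywhere: convex.

convex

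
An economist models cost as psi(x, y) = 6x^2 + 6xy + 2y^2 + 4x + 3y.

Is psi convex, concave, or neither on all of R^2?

psi is quadratic, so its Hessian is the constant matrix H = [[12, 6], [6, 4]].
det(H) = 12, tr(H) = 16.
det(H) > 0 and tr(H) > 0, so H is positive definite everywhere: convex.

convex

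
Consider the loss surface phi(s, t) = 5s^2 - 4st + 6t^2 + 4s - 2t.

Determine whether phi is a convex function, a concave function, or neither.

phi is quadratic, so its Hessian is the constant matrix H = [[10, -4], [-4, 12]].
det(H) = 104, tr(H) = 22.
det(H) > 0 and tr(H) > 0, so H is positive definite everywhere: convex.

convex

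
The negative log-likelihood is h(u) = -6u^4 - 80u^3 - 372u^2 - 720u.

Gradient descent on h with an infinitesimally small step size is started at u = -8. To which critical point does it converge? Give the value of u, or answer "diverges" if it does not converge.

diverges

h'(u) = -24(u + 2)(u + 3)(u + 5), so h'(-8) = 2160.
Gradient descent moves in the -h' direction, i.e. u is decreasing.
There is no critical point below u=-8, and h' keeps the same sign, so the iterate runs off to −∞.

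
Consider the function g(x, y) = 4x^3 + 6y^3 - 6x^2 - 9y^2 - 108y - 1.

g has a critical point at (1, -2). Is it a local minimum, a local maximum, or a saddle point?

saddle point

The mixed partial ∂²g/∂x∂y is 0, so the Hessian at any point is diag(g_xx, g_yy) = diag(12(2x - 1), 18(2y - 1)).
At (1, -2): H = diag(12, -90).
The eigenvalues have opposite signs, so H is indefinite: a saddle point.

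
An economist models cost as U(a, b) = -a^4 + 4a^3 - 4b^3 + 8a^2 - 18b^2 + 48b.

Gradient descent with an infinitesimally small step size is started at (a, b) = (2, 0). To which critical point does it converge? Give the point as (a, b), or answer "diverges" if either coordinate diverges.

U is separable, so gradient descent decouples: a follows -∂U/∂a, b follows -∂U/∂b.
∂U/∂a = -4a(a - 4)(a + 1); at a=2 this is 48, so a decreases.
∂U/∂b = -12(b - 1)(b + 4); at b=0 this is 48, so b decreases.
a converges to its nearest critical value 0 (a local min of the a-part); b converges to -4. The iterate converges to (0, -4).

(0, -4)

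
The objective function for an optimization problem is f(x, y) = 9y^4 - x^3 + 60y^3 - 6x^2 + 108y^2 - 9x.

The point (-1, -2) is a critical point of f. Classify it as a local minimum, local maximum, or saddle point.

local maximum

The mixed partial ∂²f/∂x∂y is 0, so the Hessian at any point is diag(f_xx, f_yy) = diag(-6(x + 2), 36(3y^2 + 10y + 6)).
At (-1, -2): H = diag(-6, -72).
Both eigenvalues are negative, so H is negative definite: a local maximum.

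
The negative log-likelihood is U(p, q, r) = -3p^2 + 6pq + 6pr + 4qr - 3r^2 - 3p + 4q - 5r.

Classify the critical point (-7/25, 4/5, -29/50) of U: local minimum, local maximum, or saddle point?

saddle point

The Hessian is constant: H = [[-6, 6, 6], [6, 0, 4], [6, 4, -6]].
Leading principal minors: Δ₁ = -6, Δ₂ = -36, Δ₃ = 600.
The minors fit neither the all-positive nor the alternating-sign pattern, so H is indefinite: a saddle point.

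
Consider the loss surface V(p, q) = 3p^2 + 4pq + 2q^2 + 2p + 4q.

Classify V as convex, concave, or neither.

V is quadratic, so its Hessian is the constant matrix H = [[6, 4], [4, 4]].
det(H) = 8, tr(H) = 10.
det(H) > 0 and tr(H) > 0, so H is positive definite everywhere: convex.

convex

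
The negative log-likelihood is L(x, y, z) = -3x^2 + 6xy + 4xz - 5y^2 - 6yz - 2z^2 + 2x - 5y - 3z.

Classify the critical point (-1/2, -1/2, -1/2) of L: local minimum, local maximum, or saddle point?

The Hessian is constant: H = [[-6, 6, 4], [6, -10, -6], [4, -6, -4]].
Leading principal minors: Δ₁ = -6, Δ₂ = 24, Δ₃ = -8.
The minors alternate sign starting negative (−, +, −), so H is negative definite: a local maximum.

local maximum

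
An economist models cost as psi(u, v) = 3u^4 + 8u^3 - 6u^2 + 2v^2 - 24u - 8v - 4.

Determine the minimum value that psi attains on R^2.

-31

psi(u,v) separates as P(u) + Q(v) − 4, so its minimum is min P + min Q − 4.
P'(u) = 12(u - 1)(u + 1)(u + 2) vanishes at u ∈ {-2, -1, 1}; Q'(v) = 4v - 8 vanishes at v ∈ {2}.
Local minima of P (where P''>0): P(-2)=8, P(1)=-19. Local minima of Q: Q(2)=-8.
So the global minimum of psi is P(1) + Q(2) − 4 = -19 − 8 − 4 = -31, attained at (1, 2).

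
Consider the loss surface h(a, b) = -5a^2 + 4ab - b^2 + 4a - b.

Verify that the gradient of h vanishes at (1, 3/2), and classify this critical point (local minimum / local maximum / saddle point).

local maximum

∇h = (-10a + 4b + 4, 4a - 2b - 1); substituting (1, 3/2) gives ∇h = (0, 0), so (1, 3/2) is indeed a critical point.
The Hessian of h is constant: H = [[-10, 4], [4, -2]].
det(H) = (-10)·(-2) − 4² = 4.
det(H) > 0 and tr(H) = -12 < 0, so H is negative definite and the point is a local maximum.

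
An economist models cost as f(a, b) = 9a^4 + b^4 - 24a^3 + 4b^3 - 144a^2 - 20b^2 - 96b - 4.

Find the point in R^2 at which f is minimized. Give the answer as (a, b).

(4, 3)

f(a,b) separates as P(a) + Q(b) − 4, so its minimum is min P + min Q − 4.
P'(a) = 36a(a - 4)(a + 2) vanishes at a ∈ {-2, 0, 4}; Q'(b) = 4(b - 3)(b + 2)(b + 4) vanishes at b ∈ {-4, -2, 3}.
Local minima of P (where P''>0): P(-2)=-240, P(4)=-1536. Local minima of Q: Q(-4)=64, Q(3)=-279.
So the global minimum of f is P(4) + Q(3) − 4 = -1536 − 279 − 4 = -1819, attained at (4, 3).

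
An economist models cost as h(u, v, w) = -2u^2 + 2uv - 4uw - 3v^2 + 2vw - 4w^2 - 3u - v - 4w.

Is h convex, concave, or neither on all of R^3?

h is quadratic, so its Hessian is the constant matrix H = [[-4, 2, -4], [2, -6, 2], [-4, 2, -8]].
Leading principal minors: -4, 20, -80.
Signs alternate −, +, − ⇒ H ≺ 0 ⇒ concave.

concave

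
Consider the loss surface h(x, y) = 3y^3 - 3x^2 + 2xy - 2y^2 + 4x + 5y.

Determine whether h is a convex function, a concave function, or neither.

The term 3y^3 is cubic, so the Hessian is not constant.
∂²h/∂y² = 18y - 4, which takes both signs as y varies (negative for sufficiently negative y). A diagonal entry of the Hessian changing sign means the Hessian is neither positive- nor negative-semidefinite on all of R^2.

neither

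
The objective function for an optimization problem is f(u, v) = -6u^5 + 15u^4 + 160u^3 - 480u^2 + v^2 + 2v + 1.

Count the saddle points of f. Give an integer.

f separates as a function of u plus a function of v, so ∇f=0 decouples.
∂f/∂u = -30u(u - 4)(u - 2)(u + 4) = 0 at u ∈ {-4, 0, 2, 4}; ∂f/∂v = 2(v + 1) = 0 at v ∈ {-1}.
The Hessian is diagonal: diag(f_uu, f_vv). Second derivatives: f_uu(-4)=5760, f_uu(0)=-960, f_uu(2)=720, f_uu(4)=-1920; f_vv(-1)=2.
Saddle points occur where the two diagonal entries have opposite signs: (0, -1), (4, -1). Count: 2.

2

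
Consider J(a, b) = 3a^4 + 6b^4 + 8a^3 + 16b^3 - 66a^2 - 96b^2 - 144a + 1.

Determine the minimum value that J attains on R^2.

-1590

J(a,b) separates as P(a) + Q(b) + 1, so its minimum is min P + min Q + 1.
P'(a) = 12(a - 3)(a + 1)(a + 4) vanishes at a ∈ {-4, -1, 3}; Q'(b) = 24b(b - 2)(b + 4) vanishes at b ∈ {-4, 0, 2}.
Local minima of P (where P''>0): P(-4)=-224, P(3)=-567. Local minima of Q: Q(-4)=-1024, Q(2)=-160.
So the global minimum of J is P(3) + Q(-4) + 1 = -567 − 1024 + 1 = -1590, attained at (3, -4).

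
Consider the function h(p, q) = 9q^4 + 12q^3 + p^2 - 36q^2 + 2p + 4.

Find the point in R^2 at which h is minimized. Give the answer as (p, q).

h(p,q) separates as A(p) + B(q) + 4, so its minimum is min A + min B + 4.
A'(p) = 2p + 2 vanishes at p ∈ {-1}; B'(q) = 36q(q - 1)(q + 2) vanishes at q ∈ {-2, 0, 1}.
Local minima of A (where A''>0): A(-1)=-1. Local minima of B: B(-2)=-96, B(1)=-15.
So the global minimum of h is A(-1) + B(-2) + 4 = -1 − 96 + 4 = -93, attained at (-1, -2).

(-1, -2)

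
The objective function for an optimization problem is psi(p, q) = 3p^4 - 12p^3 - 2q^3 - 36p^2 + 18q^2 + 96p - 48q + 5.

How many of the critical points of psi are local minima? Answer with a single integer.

psi separates as a function of p plus a function of q, so ∇psi=0 decouples.
∂psi/∂p = 12(p - 4)(p - 1)(p + 2) = 0 at p ∈ {-2, 1, 4}; ∂psi/∂q = -6(q - 4)(q - 2) = 0 at q ∈ {2, 4}.
The Hessian is diagonal: diag(psi_pp, psi_qq). Second derivatives: psi_pp(-2)=216, psi_pp(1)=-108, psi_pp(4)=216; psi_qq(2)=12, psi_qq(4)=-12.
Local minima occur where both diagonal entries positive: (-2, 2), (4, 2). Count: 2.

2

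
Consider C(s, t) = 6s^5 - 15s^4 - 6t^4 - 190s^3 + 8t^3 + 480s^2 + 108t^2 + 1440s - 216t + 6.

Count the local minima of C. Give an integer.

2

C separates as a function of s plus a function of t, so ∇C=0 decouples.
∂C/∂s = 30(s - 4)(s - 3)(s + 1)(s + 4) = 0 at s ∈ {-4, -1, 3, 4}; ∂C/∂t = -24(t - 3)(t - 1)(t + 3) = 0 at t ∈ {-3, 1, 3}.
The Hessian is diagonal: diag(C_ss, C_tt). Second derivatives: C_ss(-4)=-5040, C_ss(-1)=1800, C_ss(3)=-840, C_ss(4)=1200; C_tt(-3)=-576, C_tt(1)=192, C_tt(3)=-288.
Local minima occur where both diagonal entries positive: (-1, 1), (4, 1). Count: 2.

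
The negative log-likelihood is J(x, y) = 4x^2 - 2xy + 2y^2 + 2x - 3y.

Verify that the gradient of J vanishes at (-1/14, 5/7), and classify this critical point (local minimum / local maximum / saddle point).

∇J = (8x - 2y + 2, -2x + 4y - 3); substituting (-1/14, 5/7) gives ∇J = (0, 0), so (-1/14, 5/7) is indeed a critical point.
The Hessian of J is constant: H = [[8, -2], [-2, 4]].
det(H) = 8·4 − (-2)² = 28.
det(H) > 0 and tr(H) = 12 > 0, so H is positive definite and the point is a local minimum.

local minimum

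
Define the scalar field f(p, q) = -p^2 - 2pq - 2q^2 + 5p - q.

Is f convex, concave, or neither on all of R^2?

concave

f is quadratic, so its Hessian is the constant matrix H = [[-2, -2], [-2, -4]].
det(H) = 4, tr(H) = -6.
det(H) > 0 and tr(H) < 0, so H is negative definite everywhere: concave.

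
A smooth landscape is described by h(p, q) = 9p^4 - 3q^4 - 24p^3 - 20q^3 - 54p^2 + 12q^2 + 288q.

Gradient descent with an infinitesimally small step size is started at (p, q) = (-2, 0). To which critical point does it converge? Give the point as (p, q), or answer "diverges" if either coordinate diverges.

(-1, -3)

h is separable, so gradient descent decouples: p follows -∂h/∂p, q follows -∂h/∂q.
∂h/∂p = 36p(p - 3)(p + 1); at p=-2 this is -360, so p increases.
∂h/∂q = -12(q - 2)(q + 3)(q + 4); at q=0 this is 288, so q decreases.
p converges to its nearest critical value -1 (a local min of the p-part); q converges to -3. The iterate converges to (-1, -3).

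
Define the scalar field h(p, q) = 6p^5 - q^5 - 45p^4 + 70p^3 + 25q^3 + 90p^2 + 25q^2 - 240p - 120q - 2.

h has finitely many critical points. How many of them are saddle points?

8

h separates as a function of p plus a function of q, so ∇h=0 decouples.
∂h/∂p = 30(p - 4)(p - 2)(p - 1)(p + 1) = 0 at p ∈ {-1, 1, 2, 4}; ∂h/∂q = -5(q - 4)(q - 1)(q + 2)(q + 3) = 0 at q ∈ {-3, -2, 1, 4}.
The Hessian is diagonal: diag(h_pp, h_qq). Second derivatives: h_pp(-1)=-900, h_pp(1)=180, h_pp(2)=-180, h_pp(4)=900; h_qq(-3)=140, h_qq(-2)=-90, h_qq(1)=180, h_qq(4)=-630.
Saddle points occur where the two diagonal entries have opposite signs: (-1, -3), (-1, 1), (1, -2), (1, 4), (2, -3), (2, 1), (4, -2), (4, 4). Count: 8.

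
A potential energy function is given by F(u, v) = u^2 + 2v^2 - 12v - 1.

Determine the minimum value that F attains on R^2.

-19

F(u,v) separates as P(u) + Q(v) − 1, so its minimum is min P + min Q − 1.
P'(u) = 2u vanishes at u ∈ {0}; Q'(v) = 4v - 12 vanishes at v ∈ {3}.
Local minima of P (where P''>0): P(0)=0. Local minima of Q: Q(3)=-18.
So the global minimum of F is P(0) + Q(3) − 1 = 0 − 18 − 1 = -19, attained at (0, 3).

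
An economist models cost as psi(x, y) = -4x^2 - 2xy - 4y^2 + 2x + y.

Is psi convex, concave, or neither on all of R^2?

psi is quadratic, so its Hessian is the constant matrix H = [[-8, -2], [-2, -8]].
det(H) = 60, tr(H) = -16.
det(H) > 0 and tr(H) < 0, so H is negative definite everywhere: concave.

concave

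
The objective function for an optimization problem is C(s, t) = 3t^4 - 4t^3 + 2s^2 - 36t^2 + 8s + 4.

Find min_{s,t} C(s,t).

-193

C(s,t) separates as P(s) + Q(t) + 4, so its minimum is min P + min Q + 4.
P'(s) = 4s + 8 vanishes at s ∈ {-2}; Q'(t) = 12t(t - 3)(t + 2) vanishes at t ∈ {-2, 0, 3}.
Local minima of P (where P''>0): P(-2)=-8. Local minima of Q: Q(-2)=-64, Q(3)=-189.
So the global minimum of C is P(-2) + Q(3) + 4 = -8 − 189 + 4 = -193, attained at (-2, 3).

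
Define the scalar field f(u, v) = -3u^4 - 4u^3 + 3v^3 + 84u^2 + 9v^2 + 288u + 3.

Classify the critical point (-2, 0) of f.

The mixed partial ∂²f/∂u∂v is 0, so the Hessian at any point is diag(f_uu, f_vv) = diag(12(-3u^2 - 2u + 14), 18(v + 1)).
At (-2, 0): H = diag(72, 18).
Both eigenvalues are positive, so H is positive definite: a local minimum.

local minimum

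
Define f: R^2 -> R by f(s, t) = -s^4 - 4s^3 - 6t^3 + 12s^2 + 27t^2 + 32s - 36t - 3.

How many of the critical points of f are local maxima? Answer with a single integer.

f separates as a function of s plus a function of t, so ∇f=0 decouples.
∂f/∂s = -4(s - 2)(s + 1)(s + 4) = 0 at s ∈ {-4, -1, 2}; ∂f/∂t = -18(t - 2)(t - 1) = 0 at t ∈ {1, 2}.
The Hessian is diagonal: diag(f_ss, f_tt). Second derivatives: f_ss(-4)=-72, f_ss(-1)=36, f_ss(2)=-72; f_tt(1)=18, f_tt(2)=-18.
Local maxima occur where both diagonal entries negative: (-4, 2), (2, 2). Count: 2.

2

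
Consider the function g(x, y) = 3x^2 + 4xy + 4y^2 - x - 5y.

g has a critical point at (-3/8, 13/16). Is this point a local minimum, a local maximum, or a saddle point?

The Hessian of g is constant: H = [[6, 4], [4, 8]].
det(H) = 6·8 − 4² = 32.
det(H) > 0 and tr(H) = 14 > 0, so H is positive definite and the point is a local minimum.

local minimum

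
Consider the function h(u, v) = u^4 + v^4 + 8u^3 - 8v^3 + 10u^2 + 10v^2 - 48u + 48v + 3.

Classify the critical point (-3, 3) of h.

The mixed partial ∂²h/∂u∂v is 0, so the Hessian at any point is diag(h_uu, h_vv) = diag(4(3u^2 + 12u + 5), 4(3v^2 - 12v + 5)).
At (-3, 3): H = diag(-16, -16).
Both eigenvalues are negative, so H is negative definite: a local maximum.

local maximum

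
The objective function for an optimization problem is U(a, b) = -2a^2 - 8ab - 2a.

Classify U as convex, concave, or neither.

neither

U is quadratic, so its Hessian is the constant matrix H = [[-4, -8], [-8, 0]].
det(H) = -64, tr(H) = -4.
det(H) < 0, so H is indefinite: neither convex nor concave.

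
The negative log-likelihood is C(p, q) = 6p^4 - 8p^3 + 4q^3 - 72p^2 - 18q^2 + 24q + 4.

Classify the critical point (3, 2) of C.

The mixed partial ∂²C/∂p∂q is 0, so the Hessian at any point is diag(C_pp, C_qq) = diag(24(3p^2 - 2p - 6), 12(2q - 3)).
At (3, 2): H = diag(360, 12).
Both eigenvalues are positive, so H is positive definite: a local minimum.

local minimum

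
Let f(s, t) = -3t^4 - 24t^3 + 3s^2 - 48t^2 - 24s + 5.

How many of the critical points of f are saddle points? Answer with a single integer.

f separates as a function of s plus a function of t, so ∇f=0 decouples.
∂f/∂s = 6(s - 4) = 0 at s ∈ {4}; ∂f/∂t = -12t(t + 2)(t + 4) = 0 at t ∈ {-4, -2, 0}.
The Hessian is diagonal: diag(f_ss, f_tt). Second derivatives: f_ss(4)=6; f_tt(-4)=-96, f_tt(-2)=48, f_tt(0)=-96.
Saddle points occur where the two diagonal entries have opposite signs: (4, -4), (4, 0). Count: 2.

2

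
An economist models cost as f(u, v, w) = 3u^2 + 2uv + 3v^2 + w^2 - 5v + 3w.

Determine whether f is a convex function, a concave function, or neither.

f is quadratic, so its Hessian is the constant matrix H = [[6, 2, 0], [2, 6, 0], [0, 0, 2]].
Leading principal minors: 6, 32, 64.
All positive ⇒ H ≻ 0 ⇒ convex.

convex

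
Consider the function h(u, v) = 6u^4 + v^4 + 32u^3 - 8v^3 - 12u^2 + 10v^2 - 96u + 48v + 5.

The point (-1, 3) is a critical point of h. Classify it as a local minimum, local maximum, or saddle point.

local maximum

The mixed partial ∂²h/∂u∂v is 0, so the Hessian at any point is diag(h_uu, h_vv) = diag(24(3u^2 + 8u - 1), 4(3v^2 - 12v + 5)).
At (-1, 3): H = diag(-144, -16).
Both eigenvalues are negative, so H is negative definite: a local maximum.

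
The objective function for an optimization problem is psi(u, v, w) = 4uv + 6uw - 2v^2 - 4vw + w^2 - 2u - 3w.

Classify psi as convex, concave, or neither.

psi is quadratic, so its Hessian is the constant matrix H = [[0, 4, 6], [4, -4, -4], [6, -4, 2]].
Leading principal minors: 0, -16, -80.
Neither pattern holds ⇒ H is indefinite ⇒ neither convex nor concave.

neither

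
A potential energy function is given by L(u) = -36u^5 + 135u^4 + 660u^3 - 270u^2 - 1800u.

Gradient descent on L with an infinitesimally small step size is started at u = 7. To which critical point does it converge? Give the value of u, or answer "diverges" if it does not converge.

diverges

L'(u) = -180(u - 5)(u - 1)(u + 1)(u + 2), so L'(7) = -155520.
Gradient descent moves in the -L' direction, i.e. u is increasing.
There is no critical point above u=7, and L' keeps the same sign, so the iterate runs off to +∞.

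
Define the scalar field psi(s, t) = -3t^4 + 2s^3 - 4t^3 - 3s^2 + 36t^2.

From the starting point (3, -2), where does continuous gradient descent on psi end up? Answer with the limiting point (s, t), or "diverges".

(1, 0)

psi is separable, so gradient descent decouples: s follows -∂psi/∂s, t follows -∂psi/∂t.
∂psi/∂s = 6s(s - 1); at s=3 this is 36, so s decreases.
∂psi/∂t = -12t(t - 2)(t + 3); at t=-2 this is -96, so t increases.
s converges to its nearest critical value 1 (a local min of the s-part); t converges to 0. The iterate converges to (1, 0).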